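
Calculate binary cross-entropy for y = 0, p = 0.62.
L = 0.9676

L = -0·log(0.62) - 1·log(0.38) = -log(0.38) = 0.9676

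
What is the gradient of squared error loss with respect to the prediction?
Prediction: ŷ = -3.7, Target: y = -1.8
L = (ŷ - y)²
∂L/∂ŷ = -3.8

∂L/∂ŷ = 2(ŷ - y) = 2(-3.7 - -1.8) = 2(-1.9) = -3.8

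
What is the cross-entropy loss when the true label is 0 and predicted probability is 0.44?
L = 0.5798

L = -0·log(0.44) - 1·log(0.56) = -log(0.56) = 0.5798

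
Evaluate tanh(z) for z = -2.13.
-0.9721

tanh(-2.13) = (e^(-2.13) - e^(2.13))/(e^(-2.13) + e^(2.13)) = -0.9721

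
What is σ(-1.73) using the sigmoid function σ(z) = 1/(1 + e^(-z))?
0.1506

sigmoid(-1.73) = 1/(1 + e^(1.73)) = 1/(1 + 5.641) = 0.1506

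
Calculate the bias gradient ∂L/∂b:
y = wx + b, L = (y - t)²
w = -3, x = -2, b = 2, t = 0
∂L/∂b = 16

y = wx + b = (-3)(-2) + 2 = 8
∂L/∂y = 2(y - t) = 2(8 - 0) = 16
∂y/∂b = 1
∂L/∂b = ∂L/∂y · ∂y/∂b = 16 × 1 = 16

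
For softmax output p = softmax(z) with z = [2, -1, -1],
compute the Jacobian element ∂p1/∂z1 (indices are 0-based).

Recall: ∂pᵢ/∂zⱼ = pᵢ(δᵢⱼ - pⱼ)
∂p1/∂z1 = 0.04323

p = softmax(z) = [0.9094, 0.04528, 0.04528]
p1 = 0.04528

∂p1/∂z1 = p1(1 - p1) = 0.04528 × (1 - 0.04528) = 0.04323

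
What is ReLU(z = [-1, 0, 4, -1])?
h = [0, 0, 4, 0]

ReLU applied element-wise: max(0,-1)=0, max(0,0)=0, max(0,4)=4, max(0,-1)=0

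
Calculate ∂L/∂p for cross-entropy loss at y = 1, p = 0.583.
∂L/∂p = -1.715

∂L/∂p = -y/p + (1-y)/(1-p) = -1/0.583 + 0 = -1.715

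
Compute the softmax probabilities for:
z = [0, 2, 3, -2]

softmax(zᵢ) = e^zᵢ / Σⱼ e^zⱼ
p = [0.035, 0.2583, 0.702, 0.0047]

exp(z) = [1, 7.389, 20.09, 0.1353]
Sum = 28.61
p = [0.035, 0.2583, 0.702, 0.0047]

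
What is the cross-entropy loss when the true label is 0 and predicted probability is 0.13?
L = 0.1393

L = -0·log(0.13) - 1·log(0.87) = -log(0.87) = 0.1393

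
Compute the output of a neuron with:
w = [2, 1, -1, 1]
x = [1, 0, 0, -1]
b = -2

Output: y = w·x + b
y = -1

y = (2)(1) + (1)(0) + (-1)(0) + (1)(-1) + -2 = -1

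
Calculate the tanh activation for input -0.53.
-0.4854

tanh(-0.53) = (e^(-0.53) - e^(0.53))/(e^(-0.53) + e^(0.53)) = -0.4854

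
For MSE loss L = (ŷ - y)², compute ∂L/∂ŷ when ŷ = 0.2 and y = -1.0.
∂L/∂ŷ = 2.4

∂L/∂ŷ = 2(ŷ - y) = 2(0.2 - -1.0) = 2(1.2) = 2.4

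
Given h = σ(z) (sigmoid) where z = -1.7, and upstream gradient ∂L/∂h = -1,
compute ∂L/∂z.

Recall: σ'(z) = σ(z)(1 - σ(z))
∂L/∂z = -0.1306

σ(-1.7) = 0.1545
σ'(-1.7) = σ(-1.7)(1 - σ(-1.7)) = 0.1545 × 0.8455 = 0.1306
∂L/∂z = ∂L/∂h · σ'(z) = -1 × 0.1306 = -0.1306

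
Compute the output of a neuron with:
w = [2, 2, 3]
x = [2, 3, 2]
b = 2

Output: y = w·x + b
y = 18

y = (2)(2) + (2)(3) + (3)(2) + 2 = 18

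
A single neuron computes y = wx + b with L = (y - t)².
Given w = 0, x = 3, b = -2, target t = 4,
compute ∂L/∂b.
∂L/∂b = -12

y = wx + b = (0)(3) + -2 = -2
∂L/∂y = 2(y - t) = 2(-2 - 4) = -12
∂y/∂b = 1
∂L/∂b = ∂L/∂y · ∂y/∂b = -12 × 1 = -12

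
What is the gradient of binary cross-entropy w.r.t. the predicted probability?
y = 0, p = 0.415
∂L/∂p = 1.709

∂L/∂p = -y/p + (1-y)/(1-p) = 0 + 1/0.585 = 1.709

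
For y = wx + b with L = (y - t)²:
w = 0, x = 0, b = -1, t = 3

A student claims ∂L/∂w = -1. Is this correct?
Incorrect

y = (0)(0) + -1 = -1
∂L/∂y = 2(y - t) = 2(-1 - 3) = -8
∂y/∂w = x = 0
∂L/∂w = -8 × 0 = 0

Claimed value: -1
Incorrect: The correct gradient is 0.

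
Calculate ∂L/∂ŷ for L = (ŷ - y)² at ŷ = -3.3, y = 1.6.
∂L/∂ŷ = -9.8

∂L/∂ŷ = 2(ŷ - y) = 2(-3.3 - 1.6) = 2(-4.9) = -9.8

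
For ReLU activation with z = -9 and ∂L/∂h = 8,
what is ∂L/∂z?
∂L/∂z = 0

h = ReLU(-9) = 0
Since z < 0: ∂h/∂z = 0
∂L/∂z = ∂L/∂h · ∂h/∂z = 8 × 0 = 0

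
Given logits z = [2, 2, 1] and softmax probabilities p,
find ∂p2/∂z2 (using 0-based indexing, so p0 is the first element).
∂p2/∂z2 = 0.1312

p = softmax(z) = [0.4223, 0.4223, 0.1554]
p2 = 0.1554

∂p2/∂z2 = p2(1 - p2) = 0.1554 × (1 - 0.1554) = 0.1312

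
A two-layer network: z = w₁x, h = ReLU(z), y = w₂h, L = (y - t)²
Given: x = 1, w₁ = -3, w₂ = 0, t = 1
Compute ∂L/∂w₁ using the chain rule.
∂L/∂w₁ = 0

Forward pass:
z = w₁x = -3×1 = -3
h = ReLU(-3) = 0
y = w₂h = 0×0 = 0

Backward pass:
∂L/∂y = 2(y - t) = 2(0 - 1) = -2
∂y/∂h = w₂ = 0
∂h/∂z = 0 (ReLU derivative)
∂z/∂w₁ = x = 1

∂L/∂w₁ = -2 × 0 × 0 × 1 = 0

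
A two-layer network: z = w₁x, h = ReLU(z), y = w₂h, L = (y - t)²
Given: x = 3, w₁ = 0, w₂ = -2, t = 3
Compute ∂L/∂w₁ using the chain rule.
∂L/∂w₁ = 0

Forward pass:
z = w₁x = 0×3 = 0
h = ReLU(0) = 0
y = w₂h = -2×0 = 0

Backward pass:
∂L/∂y = 2(y - t) = 2(0 - 3) = -6
∂y/∂h = w₂ = -2
∂h/∂z = 0 (ReLU derivative)
∂z/∂w₁ = x = 3

∂L/∂w₁ = -6 × -2 × 0 × 3 = 0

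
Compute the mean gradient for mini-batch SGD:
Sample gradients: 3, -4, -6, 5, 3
Average gradient = 0.2

Average = (1/5)(3 + -4 + -6 + 5 + 3) = 1/5 = 0.2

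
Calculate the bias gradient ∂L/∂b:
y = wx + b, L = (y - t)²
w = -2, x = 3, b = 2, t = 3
∂L/∂b = -14

y = wx + b = (-2)(3) + 2 = -4
∂L/∂y = 2(y - t) = 2(-4 - 3) = -14
∂y/∂b = 1
∂L/∂b = ∂L/∂y · ∂y/∂b = -14 × 1 = -14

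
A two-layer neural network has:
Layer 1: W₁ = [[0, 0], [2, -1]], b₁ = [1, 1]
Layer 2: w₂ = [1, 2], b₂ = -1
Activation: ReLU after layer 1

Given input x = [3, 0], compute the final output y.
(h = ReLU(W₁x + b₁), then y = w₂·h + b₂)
y = 14

Layer 1 pre-activation: z₁ = [1, 7]
After ReLU: h = [1, 7]
Layer 2 output: y = 1×1 + 2×7 + -1 = 14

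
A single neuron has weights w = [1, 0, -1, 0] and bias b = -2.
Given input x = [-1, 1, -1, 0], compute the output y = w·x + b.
y = -2

y = (1)(-1) + (0)(1) + (-1)(-1) + (0)(0) + -2 = -2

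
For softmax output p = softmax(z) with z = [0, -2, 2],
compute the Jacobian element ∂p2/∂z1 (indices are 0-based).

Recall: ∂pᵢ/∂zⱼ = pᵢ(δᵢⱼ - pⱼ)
∂p2/∂z1 = -0.01376

p = softmax(z) = [0.1173, 0.01588, 0.8668]
p2 = 0.8668, p1 = 0.01588

∂p2/∂z1 = -p2 × p1 = -0.8668 × 0.01588 = -0.01376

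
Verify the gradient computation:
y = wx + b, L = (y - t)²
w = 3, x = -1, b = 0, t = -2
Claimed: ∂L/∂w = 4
Incorrect

y = (3)(-1) + 0 = -3
∂L/∂y = 2(y - t) = 2(-3 - -2) = -2
∂y/∂w = x = -1
∂L/∂w = -2 × -1 = 2

Claimed value: 4
Incorrect: The correct gradient is 2.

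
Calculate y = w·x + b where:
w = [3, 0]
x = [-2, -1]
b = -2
y = -8

y = (3)(-2) + (0)(-1) + -2 = -8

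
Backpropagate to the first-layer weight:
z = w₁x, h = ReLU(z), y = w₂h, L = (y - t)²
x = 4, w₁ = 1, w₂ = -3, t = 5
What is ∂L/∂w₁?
∂L/∂w₁ = 408

Forward pass:
z = w₁x = 1×4 = 4
h = ReLU(4) = 4
y = w₂h = -3×4 = -12

Backward pass:
∂L/∂y = 2(y - t) = 2(-12 - 5) = -34
∂y/∂h = w₂ = -3
∂h/∂z = 1 (ReLU derivative)
∂z/∂w₁ = x = 4

∂L/∂w₁ = -34 × -3 × 1 × 4 = 408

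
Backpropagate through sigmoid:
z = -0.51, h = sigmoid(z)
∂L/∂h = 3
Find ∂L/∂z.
∂L/∂z = 0.7033

σ(-0.51) = 0.3752
σ'(-0.51) = σ(-0.51)(1 - σ(-0.51)) = 0.3752 × 0.6248 = 0.2344
∂L/∂z = ∂L/∂h · σ'(z) = 3 × 0.2344 = 0.7033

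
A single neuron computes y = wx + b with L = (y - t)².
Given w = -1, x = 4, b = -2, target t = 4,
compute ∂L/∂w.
∂L/∂w = -80

y = wx + b = (-1)(4) + -2 = -6
∂L/∂y = 2(y - t) = 2(-6 - 4) = -20
∂y/∂w = x = 4
∂L/∂w = ∂L/∂y · ∂y/∂w = -20 × 4 = -80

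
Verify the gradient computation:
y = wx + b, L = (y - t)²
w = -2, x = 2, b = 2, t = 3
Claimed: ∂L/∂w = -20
Correct

y = (-2)(2) + 2 = -2
∂L/∂y = 2(y - t) = 2(-2 - 3) = -10
∂y/∂w = x = 2
∂L/∂w = -10 × 2 = -20

Claimed value: -20
Correct: The correct gradient is -20.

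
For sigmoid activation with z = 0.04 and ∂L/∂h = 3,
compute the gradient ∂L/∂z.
∂L/∂z = 0.7497

σ(0.04) = 0.51
σ'(0.04) = σ(0.04)(1 - σ(0.04)) = 0.51 × 0.49 = 0.2499
∂L/∂z = ∂L/∂h · σ'(z) = 3 × 0.2499 = 0.7497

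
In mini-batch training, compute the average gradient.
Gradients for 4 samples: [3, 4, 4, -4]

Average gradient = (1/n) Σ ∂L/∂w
Average gradient = 1.75

Average = (1/4)(3 + 4 + 4 + -4) = 7/4 = 1.75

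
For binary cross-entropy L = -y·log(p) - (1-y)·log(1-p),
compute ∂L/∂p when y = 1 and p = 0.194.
∂L/∂p = -5.155

∂L/∂p = -y/p + (1-y)/(1-p) = -1/0.194 + 0 = -5.155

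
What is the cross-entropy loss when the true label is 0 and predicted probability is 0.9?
L = 2.303

L = -0·log(0.9) - 1·log(0.1) = -log(0.1) = 2.303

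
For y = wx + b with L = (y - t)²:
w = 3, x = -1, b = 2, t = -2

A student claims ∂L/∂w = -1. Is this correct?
Incorrect

y = (3)(-1) + 2 = -1
∂L/∂y = 2(y - t) = 2(-1 - -2) = 2
∂y/∂w = x = -1
∂L/∂w = 2 × -1 = -2

Claimed value: -1
Incorrect: The correct gradient is -2.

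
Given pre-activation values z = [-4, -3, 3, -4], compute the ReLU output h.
h = [0, 0, 3, 0]

ReLU applied element-wise: max(0,-4)=0, max(0,-3)=0, max(0,3)=3, max(0,-4)=0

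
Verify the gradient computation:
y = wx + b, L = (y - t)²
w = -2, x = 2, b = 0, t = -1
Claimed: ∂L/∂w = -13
Incorrect

y = (-2)(2) + 0 = -4
∂L/∂y = 2(y - t) = 2(-4 - -1) = -6
∂y/∂w = x = 2
∂L/∂w = -6 × 2 = -12

Claimed value: -13
Incorrect: The correct gradient is -12.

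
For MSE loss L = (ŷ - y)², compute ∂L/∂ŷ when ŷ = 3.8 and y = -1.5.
∂L/∂ŷ = 10.6

∂L/∂ŷ = 2(ŷ - y) = 2(3.8 - -1.5) = 2(5.3) = 10.6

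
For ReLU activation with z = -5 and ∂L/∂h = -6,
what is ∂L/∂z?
∂L/∂z = 0

h = ReLU(-5) = 0
Since z < 0: ∂h/∂z = 0
∂L/∂z = ∂L/∂h · ∂h/∂z = -6 × 0 = 0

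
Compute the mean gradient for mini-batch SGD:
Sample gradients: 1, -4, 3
Average gradient = 0

Average = (1/3)(1 + -4 + 3) = 0/3 = 0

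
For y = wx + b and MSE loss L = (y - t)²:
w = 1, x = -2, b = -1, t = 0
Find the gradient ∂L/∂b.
∂L/∂b = -6

y = wx + b = (1)(-2) + -1 = -3
∂L/∂y = 2(y - t) = 2(-3 - 0) = -6
∂y/∂b = 1
∂L/∂b = ∂L/∂y · ∂y/∂b = -6 × 1 = -6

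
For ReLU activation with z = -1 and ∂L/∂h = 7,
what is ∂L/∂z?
∂L/∂z = 0

h = ReLU(-1) = 0
Since z < 0: ∂h/∂z = 0
∂L/∂z = ∂L/∂h · ∂h/∂z = 7 × 0 = 0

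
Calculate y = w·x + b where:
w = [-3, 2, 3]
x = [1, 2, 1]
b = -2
y = 2

y = (-3)(1) + (2)(2) + (3)(1) + -2 = 2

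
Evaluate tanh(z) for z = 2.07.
0.9687

tanh(2.07) = (e^(2.07) - e^(-2.07))/(e^(2.07) + e^(-2.07)) = 0.9687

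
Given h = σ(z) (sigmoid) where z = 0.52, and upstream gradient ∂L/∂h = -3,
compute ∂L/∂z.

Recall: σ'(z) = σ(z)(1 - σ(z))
∂L/∂z = -0.7015

σ(0.52) = 0.6271
σ'(0.52) = σ(0.52)(1 - σ(0.52)) = 0.6271 × 0.3729 = 0.2338
∂L/∂z = ∂L/∂h · σ'(z) = -3 × 0.2338 = -0.7015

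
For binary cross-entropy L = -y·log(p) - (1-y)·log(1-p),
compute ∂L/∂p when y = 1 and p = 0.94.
∂L/∂p = -1.064

∂L/∂p = -y/p + (1-y)/(1-p) = -1/0.94 + 0 = -1.064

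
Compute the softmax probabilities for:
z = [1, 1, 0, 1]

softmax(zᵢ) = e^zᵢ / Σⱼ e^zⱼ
p = [0.2969, 0.2969, 0.1092, 0.2969]

exp(z) = [2.718, 2.718, 1, 2.718]
Sum = 9.155
p = [0.2969, 0.2969, 0.1092, 0.2969]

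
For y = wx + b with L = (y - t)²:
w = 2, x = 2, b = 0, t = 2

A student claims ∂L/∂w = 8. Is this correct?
Correct

y = (2)(2) + 0 = 4
∂L/∂y = 2(y - t) = 2(4 - 2) = 4
∂y/∂w = x = 2
∂L/∂w = 4 × 2 = 8

Claimed value: 8
Correct: The correct gradient is 8.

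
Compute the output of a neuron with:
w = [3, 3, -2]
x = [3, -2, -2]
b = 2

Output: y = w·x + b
y = 9

y = (3)(3) + (3)(-2) + (-2)(-2) + 2 = 9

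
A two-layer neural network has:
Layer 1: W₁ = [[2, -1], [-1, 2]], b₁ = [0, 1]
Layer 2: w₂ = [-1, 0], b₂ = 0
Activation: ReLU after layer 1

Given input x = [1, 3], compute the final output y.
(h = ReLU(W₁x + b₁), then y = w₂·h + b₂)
y = 0

Layer 1 pre-activation: z₁ = [-1, 6]
After ReLU: h = [0, 6]
Layer 2 output: y = -1×0 + 0×6 + 0 = 0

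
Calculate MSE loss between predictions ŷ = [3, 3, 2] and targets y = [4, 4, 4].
MSE = 2

MSE = (1/3)((3-4)² + (3-4)² + (2-4)²) = (1/3)(1 + 1 + 4) = 2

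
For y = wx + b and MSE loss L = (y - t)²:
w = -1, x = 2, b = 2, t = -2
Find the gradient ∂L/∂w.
∂L/∂w = 8

y = wx + b = (-1)(2) + 2 = 0
∂L/∂y = 2(y - t) = 2(0 - -2) = 4
∂y/∂w = x = 2
∂L/∂w = ∂L/∂y · ∂y/∂w = 4 × 2 = 8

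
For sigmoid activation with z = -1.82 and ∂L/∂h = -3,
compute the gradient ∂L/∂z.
∂L/∂z = -0.36

σ(-1.82) = 0.1394
σ'(-1.82) = σ(-1.82)(1 - σ(-1.82)) = 0.1394 × 0.8606 = 0.12
∂L/∂z = ∂L/∂h · σ'(z) = -3 × 0.12 = -0.36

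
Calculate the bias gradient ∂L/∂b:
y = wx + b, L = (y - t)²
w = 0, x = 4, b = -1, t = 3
∂L/∂b = -8

y = wx + b = (0)(4) + -1 = -1
∂L/∂y = 2(y - t) = 2(-1 - 3) = -8
∂y/∂b = 1
∂L/∂b = ∂L/∂y · ∂y/∂b = -8 × 1 = -8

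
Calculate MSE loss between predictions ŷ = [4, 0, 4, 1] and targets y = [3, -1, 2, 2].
MSE = 1.75

MSE = (1/4)((4-3)² + (0--1)² + (4-2)² + (1-2)²) = (1/4)(1 + 1 + 4 + 1) = 1.75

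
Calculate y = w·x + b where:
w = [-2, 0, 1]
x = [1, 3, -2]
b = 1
y = -3

y = (-2)(1) + (0)(3) + (1)(-2) + 1 = -3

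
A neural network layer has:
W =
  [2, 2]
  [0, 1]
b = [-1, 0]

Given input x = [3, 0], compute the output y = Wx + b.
y = [5, 0]

Wx = [2×3 + 2×0, 0×3 + 1×0]
   = [6, 0]
y = Wx + b = [6 + -1, 0 + 0] = [5, 0]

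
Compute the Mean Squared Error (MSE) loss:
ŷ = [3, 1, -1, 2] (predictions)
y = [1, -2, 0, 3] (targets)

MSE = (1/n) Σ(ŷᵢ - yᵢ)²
MSE = 3.75

MSE = (1/4)((3-1)² + (1--2)² + (-1-0)² + (2-3)²) = (1/4)(4 + 9 + 1 + 1) = 3.75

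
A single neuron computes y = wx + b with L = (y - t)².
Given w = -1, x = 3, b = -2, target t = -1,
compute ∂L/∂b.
∂L/∂b = -8

y = wx + b = (-1)(3) + -2 = -5
∂L/∂y = 2(y - t) = 2(-5 - -1) = -8
∂y/∂b = 1
∂L/∂b = ∂L/∂y · ∂y/∂b = -8 × 1 = -8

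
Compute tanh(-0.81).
-0.6696

tanh(-0.81) = (e^(-0.81) - e^(0.81))/(e^(-0.81) + e^(0.81)) = -0.6696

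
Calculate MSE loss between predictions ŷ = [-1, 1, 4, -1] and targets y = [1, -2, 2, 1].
MSE = 5.25

MSE = (1/4)((-1-1)² + (1--2)² + (4-2)² + (-1-1)²) = (1/4)(4 + 9 + 4 + 4) = 5.25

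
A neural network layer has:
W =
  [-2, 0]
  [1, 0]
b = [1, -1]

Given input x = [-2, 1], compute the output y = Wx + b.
y = [5, -3]

Wx = [-2×-2 + 0×1, 1×-2 + 0×1]
   = [4, -2]
y = Wx + b = [4 + 1, -2 + -1] = [5, -3]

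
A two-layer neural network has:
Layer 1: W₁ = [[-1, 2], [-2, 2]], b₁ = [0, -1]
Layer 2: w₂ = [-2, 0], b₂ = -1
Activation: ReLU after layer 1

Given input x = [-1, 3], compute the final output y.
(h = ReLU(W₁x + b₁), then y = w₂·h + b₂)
y = -15

Layer 1 pre-activation: z₁ = [7, 7]
After ReLU: h = [7, 7]
Layer 2 output: y = -2×7 + 0×7 + -1 = -15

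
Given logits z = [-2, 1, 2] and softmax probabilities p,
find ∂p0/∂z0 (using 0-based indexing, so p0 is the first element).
∂p0/∂z0 = 0.01304

p = softmax(z) = [0.01321, 0.2654, 0.7214]
p0 = 0.01321

∂p0/∂z0 = p0(1 - p0) = 0.01321 × (1 - 0.01321) = 0.01304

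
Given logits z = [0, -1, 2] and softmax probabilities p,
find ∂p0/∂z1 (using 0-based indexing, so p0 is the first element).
∂p0/∂z1 = -0.004797

p = softmax(z) = [0.1142, 0.04201, 0.8438]
p0 = 0.1142, p1 = 0.04201

∂p0/∂z1 = -p0 × p1 = -0.1142 × 0.04201 = -0.004797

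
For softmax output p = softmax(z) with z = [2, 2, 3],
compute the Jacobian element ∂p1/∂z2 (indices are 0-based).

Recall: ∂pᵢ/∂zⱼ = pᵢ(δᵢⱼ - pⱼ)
∂p1/∂z2 = -0.1221

p = softmax(z) = [0.2119, 0.2119, 0.5761]
p1 = 0.2119, p2 = 0.5761

∂p1/∂z2 = -p1 × p2 = -0.2119 × 0.5761 = -0.1221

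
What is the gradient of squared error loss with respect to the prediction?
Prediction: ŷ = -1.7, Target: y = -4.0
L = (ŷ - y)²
∂L/∂ŷ = 4.6

∂L/∂ŷ = 2(ŷ - y) = 2(-1.7 - -4.0) = 2(2.3) = 4.6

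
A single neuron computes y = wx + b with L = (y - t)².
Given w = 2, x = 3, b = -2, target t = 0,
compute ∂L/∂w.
∂L/∂w = 24

y = wx + b = (2)(3) + -2 = 4
∂L/∂y = 2(y - t) = 2(4 - 0) = 8
∂y/∂w = x = 3
∂L/∂w = ∂L/∂y · ∂y/∂w = 8 × 3 = 24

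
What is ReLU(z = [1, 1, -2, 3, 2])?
h = [1, 1, 0, 3, 2]

ReLU applied element-wise: max(0,1)=1, max(0,1)=1, max(0,-2)=0, max(0,3)=3, max(0,2)=2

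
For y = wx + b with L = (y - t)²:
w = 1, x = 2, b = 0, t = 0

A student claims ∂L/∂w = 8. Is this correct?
Correct

y = (1)(2) + 0 = 2
∂L/∂y = 2(y - t) = 2(2 - 0) = 4
∂y/∂w = x = 2
∂L/∂w = 4 × 2 = 8

Claimed value: 8
Correct: The correct gradient is 8.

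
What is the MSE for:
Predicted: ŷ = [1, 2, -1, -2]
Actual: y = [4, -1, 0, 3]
MSE = 11

MSE = (1/4)((1-4)² + (2--1)² + (-1-0)² + (-2-3)²) = (1/4)(9 + 9 + 1 + 25) = 11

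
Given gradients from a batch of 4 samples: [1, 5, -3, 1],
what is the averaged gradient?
Average gradient = 1

Average = (1/4)(1 + 5 + -3 + 1) = 4/4 = 1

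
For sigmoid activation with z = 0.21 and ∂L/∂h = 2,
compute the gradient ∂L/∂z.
∂L/∂z = 0.4945

σ(0.21) = 0.5523
σ'(0.21) = σ(0.21)(1 - σ(0.21)) = 0.5523 × 0.4477 = 0.2473
∂L/∂z = ∂L/∂h · σ'(z) = 2 × 0.2473 = 0.4945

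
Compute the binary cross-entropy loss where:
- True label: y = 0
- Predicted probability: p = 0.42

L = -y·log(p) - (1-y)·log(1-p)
L = 0.5447

L = -0·log(0.42) - 1·log(0.58) = -log(0.58) = 0.5447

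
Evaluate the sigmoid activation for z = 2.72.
0.9382

sigmoid(2.72) = 1/(1 + e^(-2.72)) = 1/(1 + 0.06587) = 0.9382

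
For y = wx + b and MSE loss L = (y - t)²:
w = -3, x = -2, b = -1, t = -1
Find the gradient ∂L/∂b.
∂L/∂b = 12

y = wx + b = (-3)(-2) + -1 = 5
∂L/∂y = 2(y - t) = 2(5 - -1) = 12
∂y/∂b = 1
∂L/∂b = ∂L/∂y · ∂y/∂b = 12 × 1 = 12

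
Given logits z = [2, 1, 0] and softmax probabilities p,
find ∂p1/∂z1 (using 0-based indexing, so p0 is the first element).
∂p1/∂z1 = 0.1848

p = softmax(z) = [0.6652, 0.2447, 0.09003]
p1 = 0.2447

∂p1/∂z1 = p1(1 - p1) = 0.2447 × (1 - 0.2447) = 0.1848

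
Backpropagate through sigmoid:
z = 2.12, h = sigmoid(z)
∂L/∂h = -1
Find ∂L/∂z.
∂L/∂z = -0.09568

σ(2.12) = 0.8928
σ'(2.12) = σ(2.12)(1 - σ(2.12)) = 0.8928 × 0.1072 = 0.09568
∂L/∂z = ∂L/∂h · σ'(z) = -1 × 0.09568 = -0.09568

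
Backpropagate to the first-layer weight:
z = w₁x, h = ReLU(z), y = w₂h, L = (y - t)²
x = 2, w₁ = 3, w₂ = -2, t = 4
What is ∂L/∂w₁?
∂L/∂w₁ = 128

Forward pass:
z = w₁x = 3×2 = 6
h = ReLU(6) = 6
y = w₂h = -2×6 = -12

Backward pass:
∂L/∂y = 2(y - t) = 2(-12 - 4) = -32
∂y/∂h = w₂ = -2
∂h/∂z = 1 (ReLU derivative)
∂z/∂w₁ = x = 2

∂L/∂w₁ = -32 × -2 × 1 × 2 = 128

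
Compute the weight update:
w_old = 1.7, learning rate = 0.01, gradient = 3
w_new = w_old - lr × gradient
w_new = 1.67

w_new = w - η·∂L/∂w = 1.7 - 0.01×(3) = 1.7 - (0.03) = 1.67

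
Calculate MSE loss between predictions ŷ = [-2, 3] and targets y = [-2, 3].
MSE = 0

MSE = (1/2)((-2--2)² + (3-3)²) = (1/2)(0 + 0) = 0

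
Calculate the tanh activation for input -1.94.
-0.9595

tanh(-1.94) = (e^(-1.94) - e^(1.94))/(e^(-1.94) + e^(1.94)) = -0.9595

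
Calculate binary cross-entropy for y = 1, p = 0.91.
L = 0.09431

L = -1·log(0.91) - 0·log(0.09) = -log(0.91) = 0.09431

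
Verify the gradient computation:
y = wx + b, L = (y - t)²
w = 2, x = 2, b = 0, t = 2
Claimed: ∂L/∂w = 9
Incorrect

y = (2)(2) + 0 = 4
∂L/∂y = 2(y - t) = 2(4 - 2) = 4
∂y/∂w = x = 2
∂L/∂w = 4 × 2 = 8

Claimed value: 9
Incorrect: The correct gradient is 8.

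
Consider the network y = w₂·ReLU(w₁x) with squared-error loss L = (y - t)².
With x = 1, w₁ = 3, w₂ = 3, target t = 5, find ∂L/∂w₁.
∂L/∂w₁ = 24

Forward pass:
z = w₁x = 3×1 = 3
h = ReLU(3) = 3
y = w₂h = 3×3 = 9

Backward pass:
∂L/∂y = 2(y - t) = 2(9 - 5) = 8
∂y/∂h = w₂ = 3
∂h/∂z = 1 (ReLU derivative)
∂z/∂w₁ = x = 1

∂L/∂w₁ = 8 × 3 × 1 × 1 = 24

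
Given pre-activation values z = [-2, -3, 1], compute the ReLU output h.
h = [0, 0, 1]

ReLU applied element-wise: max(0,-2)=0, max(0,-3)=0, max(0,1)=1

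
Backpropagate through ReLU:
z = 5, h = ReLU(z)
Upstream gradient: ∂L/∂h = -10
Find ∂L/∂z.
∂L/∂z = -10

h = ReLU(5) = 5
Since z > 0: ∂h/∂z = 1
∂L/∂z = ∂L/∂h · ∂h/∂z = -10 × 1 = -10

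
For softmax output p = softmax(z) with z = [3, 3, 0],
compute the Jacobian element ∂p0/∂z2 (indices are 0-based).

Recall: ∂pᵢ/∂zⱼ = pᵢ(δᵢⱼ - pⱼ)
∂p0/∂z2 = -0.01185

p = softmax(z) = [0.4879, 0.4879, 0.02429]
p0 = 0.4879, p2 = 0.02429

∂p0/∂z2 = -p0 × p2 = -0.4879 × 0.02429 = -0.01185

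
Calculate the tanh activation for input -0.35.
-0.3364

tanh(-0.35) = (e^(-0.35) - e^(0.35))/(e^(-0.35) + e^(0.35)) = -0.3364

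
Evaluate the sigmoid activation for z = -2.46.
0.07871

sigmoid(-2.46) = 1/(1 + e^(2.46)) = 1/(1 + 11.7) = 0.07871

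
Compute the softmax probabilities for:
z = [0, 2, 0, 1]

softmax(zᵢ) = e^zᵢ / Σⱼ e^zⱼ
p = [0.0826, 0.6103, 0.0826, 0.2245]

exp(z) = [1, 7.389, 1, 2.718]
Sum = 12.11
p = [0.0826, 0.6103, 0.0826, 0.2245]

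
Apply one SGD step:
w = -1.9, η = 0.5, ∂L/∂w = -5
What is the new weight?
w_new = 0.6

w_new = w - η·∂L/∂w = -1.9 - 0.5×(-5) = -1.9 - (-2.5) = 0.6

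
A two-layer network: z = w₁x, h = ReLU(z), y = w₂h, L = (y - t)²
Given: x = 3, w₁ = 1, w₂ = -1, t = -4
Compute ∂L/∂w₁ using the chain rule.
∂L/∂w₁ = -6

Forward pass:
z = w₁x = 1×3 = 3
h = ReLU(3) = 3
y = w₂h = -1×3 = -3

Backward pass:
∂L/∂y = 2(y - t) = 2(-3 - -4) = 2
∂y/∂h = w₂ = -1
∂h/∂z = 1 (ReLU derivative)
∂z/∂w₁ = x = 3

∂L/∂w₁ = 2 × -1 × 1 × 3 = -6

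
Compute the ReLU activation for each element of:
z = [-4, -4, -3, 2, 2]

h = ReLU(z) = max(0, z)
h = [0, 0, 0, 2, 2]

ReLU applied element-wise: max(0,-4)=0, max(0,-4)=0, max(0,-3)=0, max(0,2)=2, max(0,2)=2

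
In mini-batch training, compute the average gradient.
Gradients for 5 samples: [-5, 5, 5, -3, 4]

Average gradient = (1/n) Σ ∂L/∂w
Average gradient = 1.2

Average = (1/5)(-5 + 5 + 5 + -3 + 4) = 6/5 = 1.2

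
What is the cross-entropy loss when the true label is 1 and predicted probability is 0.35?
L = 1.05

L = -1·log(0.35) - 0·log(0.65) = -log(0.35) = 1.05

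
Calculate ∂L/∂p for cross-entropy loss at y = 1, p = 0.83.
∂L/∂p = -1.205

∂L/∂p = -y/p + (1-y)/(1-p) = -1/0.83 + 0 = -1.205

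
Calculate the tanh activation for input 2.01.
0.9647

tanh(2.01) = (e^(2.01) - e^(-2.01))/(e^(2.01) + e^(-2.01)) = 0.9647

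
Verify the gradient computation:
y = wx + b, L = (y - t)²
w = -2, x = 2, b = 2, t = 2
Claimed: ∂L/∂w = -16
Correct

y = (-2)(2) + 2 = -2
∂L/∂y = 2(y - t) = 2(-2 - 2) = -8
∂y/∂w = x = 2
∂L/∂w = -8 × 2 = -16

Claimed value: -16
Correct: The correct gradient is -16.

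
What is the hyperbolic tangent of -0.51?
-0.4699

tanh(-0.51) = (e^(-0.51) - e^(0.51))/(e^(-0.51) + e^(0.51)) = -0.4699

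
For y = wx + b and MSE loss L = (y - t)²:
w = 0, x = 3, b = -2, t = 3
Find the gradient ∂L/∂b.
∂L/∂b = -10

y = wx + b = (0)(3) + -2 = -2
∂L/∂y = 2(y - t) = 2(-2 - 3) = -10
∂y/∂b = 1
∂L/∂b = ∂L/∂y · ∂y/∂b = -10 × 1 = -10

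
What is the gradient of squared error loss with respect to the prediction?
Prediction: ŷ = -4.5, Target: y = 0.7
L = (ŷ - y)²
∂L/∂ŷ = -10.4

∂L/∂ŷ = 2(ŷ - y) = 2(-4.5 - 0.7) = 2(-5.2) = -10.4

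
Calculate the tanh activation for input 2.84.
0.9932

tanh(2.84) = (e^(2.84) - e^(-2.84))/(e^(2.84) + e^(-2.84)) = 0.9932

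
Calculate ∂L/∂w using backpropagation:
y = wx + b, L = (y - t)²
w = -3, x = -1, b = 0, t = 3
∂L/∂w = 0

y = wx + b = (-3)(-1) + 0 = 3
∂L/∂y = 2(y - t) = 2(3 - 3) = 0
∂y/∂w = x = -1
∂L/∂w = ∂L/∂y · ∂y/∂w = 0 × -1 = 0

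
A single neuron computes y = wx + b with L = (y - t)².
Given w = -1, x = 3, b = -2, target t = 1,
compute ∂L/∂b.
∂L/∂b = -12

y = wx + b = (-1)(3) + -2 = -5
∂L/∂y = 2(y - t) = 2(-5 - 1) = -12
∂y/∂b = 1
∂L/∂b = ∂L/∂y · ∂y/∂b = -12 × 1 = -12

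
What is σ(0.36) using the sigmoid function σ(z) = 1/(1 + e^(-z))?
0.589

sigmoid(0.36) = 1/(1 + e^(-0.36)) = 1/(1 + 0.6977) = 0.589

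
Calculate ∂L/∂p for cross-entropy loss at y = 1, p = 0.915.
∂L/∂p = -1.093

∂L/∂p = -y/p + (1-y)/(1-p) = -1/0.915 + 0 = -1.093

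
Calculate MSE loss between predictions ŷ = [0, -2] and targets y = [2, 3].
MSE = 14.5

MSE = (1/2)((0-2)² + (-2-3)²) = (1/2)(4 + 25) = 14.5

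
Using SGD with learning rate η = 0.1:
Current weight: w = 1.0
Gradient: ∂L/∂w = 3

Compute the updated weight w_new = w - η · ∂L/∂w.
w_new = 0.7

w_new = w - η·∂L/∂w = 1.0 - 0.1×(3) = 1.0 - (0.3) = 0.7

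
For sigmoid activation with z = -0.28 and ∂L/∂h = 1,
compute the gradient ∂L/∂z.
∂L/∂z = 0.2452

σ(-0.28) = 0.4305
σ'(-0.28) = σ(-0.28)(1 - σ(-0.28)) = 0.4305 × 0.5695 = 0.2452
∂L/∂z = ∂L/∂h · σ'(z) = 1 × 0.2452 = 0.2452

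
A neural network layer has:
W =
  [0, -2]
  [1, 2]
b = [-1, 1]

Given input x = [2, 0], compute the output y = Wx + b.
y = [-1, 3]

Wx = [0×2 + -2×0, 1×2 + 2×0]
   = [0, 2]
y = Wx + b = [0 + -1, 2 + 1] = [-1, 3]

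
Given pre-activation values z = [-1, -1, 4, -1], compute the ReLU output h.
h = [0, 0, 4, 0]

ReLU applied element-wise: max(0,-1)=0, max(0,-1)=0, max(0,4)=4, max(0,-1)=0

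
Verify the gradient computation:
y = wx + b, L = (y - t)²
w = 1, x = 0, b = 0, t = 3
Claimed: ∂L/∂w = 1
Incorrect

y = (1)(0) + 0 = 0
∂L/∂y = 2(y - t) = 2(0 - 3) = -6
∂y/∂w = x = 0
∂L/∂w = -6 × 0 = 0

Claimed value: 1
Incorrect: The correct gradient is 0.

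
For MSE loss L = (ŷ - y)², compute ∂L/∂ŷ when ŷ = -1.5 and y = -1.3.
∂L/∂ŷ = -0.4

∂L/∂ŷ = 2(ŷ - y) = 2(-1.5 - -1.3) = 2(-0.2) = -0.4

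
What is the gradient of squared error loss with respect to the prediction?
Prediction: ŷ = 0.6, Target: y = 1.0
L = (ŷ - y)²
∂L/∂ŷ = -0.8

∂L/∂ŷ = 2(ŷ - y) = 2(0.6 - 1.0) = 2(-0.4) = -0.8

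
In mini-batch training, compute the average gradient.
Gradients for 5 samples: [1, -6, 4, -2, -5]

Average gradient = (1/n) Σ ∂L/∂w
Average gradient = -1.6

Average = (1/5)(1 + -6 + 4 + -2 + -5) = -8/5 = -1.6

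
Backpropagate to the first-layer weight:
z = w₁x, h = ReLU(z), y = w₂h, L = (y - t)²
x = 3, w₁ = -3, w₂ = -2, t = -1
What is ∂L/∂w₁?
∂L/∂w₁ = 0

Forward pass:
z = w₁x = -3×3 = -9
h = ReLU(-9) = 0
y = w₂h = -2×0 = 0

Backward pass:
∂L/∂y = 2(y - t) = 2(0 - -1) = 2
∂y/∂h = w₂ = -2
∂h/∂z = 0 (ReLU derivative)
∂z/∂w₁ = x = 3

∂L/∂w₁ = 2 × -2 × 0 × 3 = 0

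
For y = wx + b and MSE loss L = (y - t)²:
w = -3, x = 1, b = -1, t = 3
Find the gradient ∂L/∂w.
∂L/∂w = -14

y = wx + b = (-3)(1) + -1 = -4
∂L/∂y = 2(y - t) = 2(-4 - 3) = -14
∂y/∂w = x = 1
∂L/∂w = ∂L/∂y · ∂y/∂w = -14 × 1 = -14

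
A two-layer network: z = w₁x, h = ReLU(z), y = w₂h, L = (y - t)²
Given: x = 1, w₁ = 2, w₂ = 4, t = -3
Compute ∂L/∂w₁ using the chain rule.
∂L/∂w₁ = 88

Forward pass:
z = w₁x = 2×1 = 2
h = ReLU(2) = 2
y = w₂h = 4×2 = 8

Backward pass:
∂L/∂y = 2(y - t) = 2(8 - -3) = 22
∂y/∂h = w₂ = 4
∂h/∂z = 1 (ReLU derivative)
∂z/∂w₁ = x = 1

∂L/∂w₁ = 22 × 4 × 1 × 1 = 88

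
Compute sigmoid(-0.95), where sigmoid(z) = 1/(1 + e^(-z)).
0.2789

sigmoid(-0.95) = 1/(1 + e^(0.95)) = 1/(1 + 2.586) = 0.2789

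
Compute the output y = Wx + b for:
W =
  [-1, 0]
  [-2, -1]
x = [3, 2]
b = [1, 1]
y = [-2, -7]

Wx = [-1×3 + 0×2, -2×3 + -1×2]
   = [-3, -8]
y = Wx + b = [-3 + 1, -8 + 1] = [-2, -7]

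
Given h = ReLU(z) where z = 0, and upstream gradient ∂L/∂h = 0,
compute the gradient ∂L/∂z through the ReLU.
∂L/∂z = 0

h = ReLU(0) = 0
At z = 0: ∂h/∂z = 0 (by convention)
∂L/∂z = ∂L/∂h · ∂h/∂z = 0 × 0 = 0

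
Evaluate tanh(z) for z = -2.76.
-0.992

tanh(-2.76) = (e^(-2.76) - e^(2.76))/(e^(-2.76) + e^(2.76)) = -0.992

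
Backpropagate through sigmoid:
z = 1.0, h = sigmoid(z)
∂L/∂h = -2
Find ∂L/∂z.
∂L/∂z = -0.3932

σ(1.0) = 0.7311
σ'(1.0) = σ(1.0)(1 - σ(1.0)) = 0.7311 × 0.2689 = 0.1966
∂L/∂z = ∂L/∂h · σ'(z) = -2 × 0.1966 = -0.3932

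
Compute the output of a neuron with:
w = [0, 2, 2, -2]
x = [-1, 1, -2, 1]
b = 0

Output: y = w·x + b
y = -4

y = (0)(-1) + (2)(1) + (2)(-2) + (-2)(1) + 0 = -4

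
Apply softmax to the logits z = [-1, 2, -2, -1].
p = [0.0445, 0.8945, 0.0164, 0.0445]

exp(z) = [0.3679, 7.389, 0.1353, 0.3679]
Sum = 8.26
p = [0.0445, 0.8945, 0.0164, 0.0445]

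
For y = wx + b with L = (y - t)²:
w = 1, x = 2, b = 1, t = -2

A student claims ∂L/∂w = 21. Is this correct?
Incorrect

y = (1)(2) + 1 = 3
∂L/∂y = 2(y - t) = 2(3 - -2) = 10
∂y/∂w = x = 2
∂L/∂w = 10 × 2 = 20

Claimed value: 21
Incorrect: The correct gradient is 20.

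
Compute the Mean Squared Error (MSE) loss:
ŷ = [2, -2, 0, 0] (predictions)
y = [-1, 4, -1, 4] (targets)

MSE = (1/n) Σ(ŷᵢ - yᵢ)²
MSE = 15.5

MSE = (1/4)((2--1)² + (-2-4)² + (0--1)² + (0-4)²) = (1/4)(9 + 36 + 1 + 16) = 15.5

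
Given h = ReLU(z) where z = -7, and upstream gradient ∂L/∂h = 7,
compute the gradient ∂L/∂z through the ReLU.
∂L/∂z = 0

h = ReLU(-7) = 0
Since z < 0: ∂h/∂z = 0
∂L/∂z = ∂L/∂h · ∂h/∂z = 7 × 0 = 0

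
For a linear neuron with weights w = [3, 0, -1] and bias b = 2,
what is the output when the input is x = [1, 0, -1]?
y = 6

y = (3)(1) + (0)(0) + (-1)(-1) + 2 = 6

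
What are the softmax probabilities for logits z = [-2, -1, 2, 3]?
p = [0.0048, 0.0131, 0.2641, 0.7179]

exp(z) = [0.1353, 0.3679, 7.389, 20.09]
Sum = 27.98
p = [0.0048, 0.0131, 0.2641, 0.7179]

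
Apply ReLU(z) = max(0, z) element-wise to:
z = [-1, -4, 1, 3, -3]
h = [0, 0, 1, 3, 0]

ReLU applied element-wise: max(0,-1)=0, max(0,-4)=0, max(0,1)=1, max(0,3)=3, max(0,-3)=0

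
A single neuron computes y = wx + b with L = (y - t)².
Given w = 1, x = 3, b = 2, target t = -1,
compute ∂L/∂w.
∂L/∂w = 36

y = wx + b = (1)(3) + 2 = 5
∂L/∂y = 2(y - t) = 2(5 - -1) = 12
∂y/∂w = x = 3
∂L/∂w = ∂L/∂y · ∂y/∂w = 12 × 3 = 36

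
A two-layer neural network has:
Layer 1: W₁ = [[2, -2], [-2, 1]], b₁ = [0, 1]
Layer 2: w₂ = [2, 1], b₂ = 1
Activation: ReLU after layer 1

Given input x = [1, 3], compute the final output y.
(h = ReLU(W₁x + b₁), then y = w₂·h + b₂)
y = 3

Layer 1 pre-activation: z₁ = [-4, 2]
After ReLU: h = [0, 2]
Layer 2 output: y = 2×0 + 1×2 + 1 = 3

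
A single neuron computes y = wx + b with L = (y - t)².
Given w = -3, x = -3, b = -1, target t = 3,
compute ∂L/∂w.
∂L/∂w = -30

y = wx + b = (-3)(-3) + -1 = 8
∂L/∂y = 2(y - t) = 2(8 - 3) = 10
∂y/∂w = x = -3
∂L/∂w = ∂L/∂y · ∂y/∂w = 10 × -3 = -30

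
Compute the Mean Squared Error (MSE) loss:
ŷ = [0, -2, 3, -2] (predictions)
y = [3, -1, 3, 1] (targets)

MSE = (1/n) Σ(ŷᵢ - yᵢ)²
MSE = 4.75

MSE = (1/4)((0-3)² + (-2--1)² + (3-3)² + (-2-1)²) = (1/4)(9 + 1 + 0 + 9) = 4.75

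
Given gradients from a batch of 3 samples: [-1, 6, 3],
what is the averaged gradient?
Average gradient = 2.667

Average = (1/3)(-1 + 6 + 3) = 8/3 = 2.667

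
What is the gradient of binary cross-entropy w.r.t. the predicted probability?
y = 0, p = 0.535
∂L/∂p = 2.151

∂L/∂p = -y/p + (1-y)/(1-p) = 0 + 1/0.465 = 2.151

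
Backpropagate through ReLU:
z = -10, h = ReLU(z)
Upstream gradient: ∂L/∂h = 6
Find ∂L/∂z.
∂L/∂z = 0

h = ReLU(-10) = 0
Since z < 0: ∂h/∂z = 0
∂L/∂z = ∂L/∂h · ∂h/∂z = 6 × 0 = 0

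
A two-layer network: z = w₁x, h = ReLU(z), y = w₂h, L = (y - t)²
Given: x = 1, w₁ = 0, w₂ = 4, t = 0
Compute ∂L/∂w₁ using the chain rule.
∂L/∂w₁ = 0

Forward pass:
z = w₁x = 0×1 = 0
h = ReLU(0) = 0
y = w₂h = 4×0 = 0

Backward pass:
∂L/∂y = 2(y - t) = 2(0 - 0) = 0
∂y/∂h = w₂ = 4
∂h/∂z = 0 (ReLU derivative)
∂z/∂w₁ = x = 1

∂L/∂w₁ = 0 × 4 × 0 × 1 = 0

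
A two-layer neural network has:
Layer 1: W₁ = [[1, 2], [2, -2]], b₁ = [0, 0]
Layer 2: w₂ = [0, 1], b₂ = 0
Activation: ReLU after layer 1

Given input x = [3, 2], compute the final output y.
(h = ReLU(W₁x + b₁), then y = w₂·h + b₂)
y = 2

Layer 1 pre-activation: z₁ = [7, 2]
After ReLU: h = [7, 2]
Layer 2 output: y = 0×7 + 1×2 + 0 = 2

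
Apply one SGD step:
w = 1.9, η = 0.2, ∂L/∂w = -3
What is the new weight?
w_new = 2.5

w_new = w - η·∂L/∂w = 1.9 - 0.2×(-3) = 1.9 - (-0.6) = 2.5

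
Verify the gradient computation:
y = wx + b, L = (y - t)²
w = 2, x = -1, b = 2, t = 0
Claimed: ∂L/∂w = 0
Correct

y = (2)(-1) + 2 = 0
∂L/∂y = 2(y - t) = 2(0 - 0) = 0
∂y/∂w = x = -1
∂L/∂w = 0 × -1 = 0

Claimed value: 0
Correct: The correct gradient is 0.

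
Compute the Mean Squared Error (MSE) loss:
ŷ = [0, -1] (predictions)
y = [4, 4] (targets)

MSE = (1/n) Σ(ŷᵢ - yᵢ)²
MSE = 20.5

MSE = (1/2)((0-4)² + (-1-4)²) = (1/2)(16 + 25) = 20.5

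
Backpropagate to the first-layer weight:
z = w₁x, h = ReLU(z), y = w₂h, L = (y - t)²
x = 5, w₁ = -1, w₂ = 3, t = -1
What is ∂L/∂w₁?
∂L/∂w₁ = 0

Forward pass:
z = w₁x = -1×5 = -5
h = ReLU(-5) = 0
y = w₂h = 3×0 = 0

Backward pass:
∂L/∂y = 2(y - t) = 2(0 - -1) = 2
∂y/∂h = w₂ = 3
∂h/∂z = 0 (ReLU derivative)
∂z/∂w₁ = x = 5

∂L/∂w₁ = 2 × 3 × 0 × 5 = 0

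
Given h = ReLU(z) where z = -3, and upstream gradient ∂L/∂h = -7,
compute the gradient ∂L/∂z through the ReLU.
∂L/∂z = 0

h = ReLU(-3) = 0
Since z < 0: ∂h/∂z = 0
∂L/∂z = ∂L/∂h · ∂h/∂z = -7 × 0 = 0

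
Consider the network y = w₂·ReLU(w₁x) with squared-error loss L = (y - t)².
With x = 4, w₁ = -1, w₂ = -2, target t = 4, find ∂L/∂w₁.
∂L/∂w₁ = 0

Forward pass:
z = w₁x = -1×4 = -4
h = ReLU(-4) = 0
y = w₂h = -2×0 = 0

Backward pass:
∂L/∂y = 2(y - t) = 2(0 - 4) = -8
∂y/∂h = w₂ = -2
∂h/∂z = 0 (ReLU derivative)
∂z/∂w₁ = x = 4

∂L/∂w₁ = -8 × -2 × 0 × 4 = 0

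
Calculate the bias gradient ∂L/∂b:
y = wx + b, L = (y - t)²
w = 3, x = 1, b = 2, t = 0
∂L/∂b = 10

y = wx + b = (3)(1) + 2 = 5
∂L/∂y = 2(y - t) = 2(5 - 0) = 10
∂y/∂b = 1
∂L/∂b = ∂L/∂y · ∂y/∂b = 10 × 1 = 10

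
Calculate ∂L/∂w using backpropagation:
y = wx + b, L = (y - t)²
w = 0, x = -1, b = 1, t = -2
∂L/∂w = -6

y = wx + b = (0)(-1) + 1 = 1
∂L/∂y = 2(y - t) = 2(1 - -2) = 6
∂y/∂w = x = -1
∂L/∂w = ∂L/∂y · ∂y/∂w = 6 × -1 = -6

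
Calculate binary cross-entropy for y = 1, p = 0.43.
L = 0.844

L = -1·log(0.43) - 0·log(0.57) = -log(0.43) = 0.844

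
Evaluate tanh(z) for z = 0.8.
0.664

tanh(0.8) = (e^(0.8) - e^(-0.8))/(e^(0.8) + e^(-0.8)) = 0.664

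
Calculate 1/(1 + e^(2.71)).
0.06239

sigmoid(-2.71) = 1/(1 + e^(2.71)) = 1/(1 + 15.03) = 0.06239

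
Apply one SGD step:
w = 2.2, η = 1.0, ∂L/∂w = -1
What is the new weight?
w_new = 3.2

w_new = w - η·∂L/∂w = 2.2 - 1.0×(-1) = 2.2 - (-1) = 3.2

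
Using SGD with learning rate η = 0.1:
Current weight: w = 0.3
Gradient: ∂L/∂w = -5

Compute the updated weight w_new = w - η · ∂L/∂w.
w_new = 0.8

w_new = w - η·∂L/∂w = 0.3 - 0.1×(-5) = 0.3 - (-0.5) = 0.8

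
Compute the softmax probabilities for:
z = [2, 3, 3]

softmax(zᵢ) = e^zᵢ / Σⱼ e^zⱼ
p = [0.1554, 0.4223, 0.4223]

exp(z) = [7.389, 20.09, 20.09]
Sum = 47.56
p = [0.1554, 0.4223, 0.4223]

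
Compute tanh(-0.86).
-0.6963

tanh(-0.86) = (e^(-0.86) - e^(0.86))/(e^(-0.86) + e^(0.86)) = -0.6963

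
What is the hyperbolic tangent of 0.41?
0.3885

tanh(0.41) = (e^(0.41) - e^(-0.41))/(e^(0.41) + e^(-0.41)) = 0.3885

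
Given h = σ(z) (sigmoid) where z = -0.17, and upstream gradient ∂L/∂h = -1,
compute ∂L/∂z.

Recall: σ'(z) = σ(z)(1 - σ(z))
∂L/∂z = -0.2482

σ(-0.17) = 0.4576
σ'(-0.17) = σ(-0.17)(1 - σ(-0.17)) = 0.4576 × 0.5424 = 0.2482
∂L/∂z = ∂L/∂h · σ'(z) = -1 × 0.2482 = -0.2482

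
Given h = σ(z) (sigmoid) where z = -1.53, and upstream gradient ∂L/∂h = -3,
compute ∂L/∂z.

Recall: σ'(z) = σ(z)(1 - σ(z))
∂L/∂z = -0.4389

σ(-1.53) = 0.178
σ'(-1.53) = σ(-1.53)(1 - σ(-1.53)) = 0.178 × 0.822 = 0.1463
∂L/∂z = ∂L/∂h · σ'(z) = -3 × 0.1463 = -0.4389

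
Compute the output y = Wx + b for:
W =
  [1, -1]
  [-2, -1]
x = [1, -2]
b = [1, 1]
y = [4, 1]

Wx = [1×1 + -1×-2, -2×1 + -1×-2]
   = [3, 0]
y = Wx + b = [3 + 1, 0 + 1] = [4, 1]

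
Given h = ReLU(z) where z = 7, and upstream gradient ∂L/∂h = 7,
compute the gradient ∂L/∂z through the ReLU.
∂L/∂z = 7

h = ReLU(7) = 7
Since z > 0: ∂h/∂z = 1
∂L/∂z = ∂L/∂h · ∂h/∂z = 7 × 1 = 7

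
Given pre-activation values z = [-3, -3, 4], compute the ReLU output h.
h = [0, 0, 4]

ReLU applied element-wise: max(0,-3)=0, max(0,-3)=0, max(0,4)=4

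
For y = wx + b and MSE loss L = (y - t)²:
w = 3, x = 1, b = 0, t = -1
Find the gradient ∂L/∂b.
∂L/∂b = 8

y = wx + b = (3)(1) + 0 = 3
∂L/∂y = 2(y - t) = 2(3 - -1) = 8
∂y/∂b = 1
∂L/∂b = ∂L/∂y · ∂y/∂b = 8 × 1 = 8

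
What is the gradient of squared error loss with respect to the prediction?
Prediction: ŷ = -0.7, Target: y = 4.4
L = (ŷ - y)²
∂L/∂ŷ = -10.2

∂L/∂ŷ = 2(ŷ - y) = 2(-0.7 - 4.4) = 2(-5.1) = -10.2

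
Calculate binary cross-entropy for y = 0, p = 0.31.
L = 0.3711

L = -0·log(0.31) - 1·log(0.69) = -log(0.69) = 0.3711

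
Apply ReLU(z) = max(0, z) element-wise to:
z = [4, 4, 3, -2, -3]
h = [4, 4, 3, 0, 0]

ReLU applied element-wise: max(0,4)=4, max(0,4)=4, max(0,3)=3, max(0,-2)=0, max(0,-3)=0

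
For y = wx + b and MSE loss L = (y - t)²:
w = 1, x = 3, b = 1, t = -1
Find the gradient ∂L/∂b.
∂L/∂b = 10

y = wx + b = (1)(3) + 1 = 4
∂L/∂y = 2(y - t) = 2(4 - -1) = 10
∂y/∂b = 1
∂L/∂b = ∂L/∂y · ∂y/∂b = 10 × 1 = 10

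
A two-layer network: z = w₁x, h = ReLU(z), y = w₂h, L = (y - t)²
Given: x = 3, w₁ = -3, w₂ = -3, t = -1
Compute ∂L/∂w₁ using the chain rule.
∂L/∂w₁ = 0

Forward pass:
z = w₁x = -3×3 = -9
h = ReLU(-9) = 0
y = w₂h = -3×0 = 0

Backward pass:
∂L/∂y = 2(y - t) = 2(0 - -1) = 2
∂y/∂h = w₂ = -3
∂h/∂z = 0 (ReLU derivative)
∂z/∂w₁ = x = 3

∂L/∂w₁ = 2 × -3 × 0 × 3 = 0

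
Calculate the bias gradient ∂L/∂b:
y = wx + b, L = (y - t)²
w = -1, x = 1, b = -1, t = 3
∂L/∂b = -10

y = wx + b = (-1)(1) + -1 = -2
∂L/∂y = 2(y - t) = 2(-2 - 3) = -10
∂y/∂b = 1
∂L/∂b = ∂L/∂y · ∂y/∂b = -10 × 1 = -10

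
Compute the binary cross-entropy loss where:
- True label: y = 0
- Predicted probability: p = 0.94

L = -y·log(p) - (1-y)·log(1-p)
L = 2.813

L = -0·log(0.94) - 1·log(0.06) = -log(0.06) = 2.813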